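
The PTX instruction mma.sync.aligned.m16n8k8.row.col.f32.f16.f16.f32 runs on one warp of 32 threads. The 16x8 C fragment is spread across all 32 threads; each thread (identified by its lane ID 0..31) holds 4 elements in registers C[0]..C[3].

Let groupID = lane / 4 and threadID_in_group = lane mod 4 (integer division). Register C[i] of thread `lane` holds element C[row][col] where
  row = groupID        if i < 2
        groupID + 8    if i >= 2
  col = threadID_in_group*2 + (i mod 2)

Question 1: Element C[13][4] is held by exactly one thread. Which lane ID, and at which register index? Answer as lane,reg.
r=13→G=5,rhi=1  c=4→T=2,p=0
L=5*4+2=22  i=1*2+0=2

22,2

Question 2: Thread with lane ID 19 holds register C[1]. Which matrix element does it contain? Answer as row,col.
19: g=4,t=3
[1] (4+0,3*2+1) = (4,7)

4,7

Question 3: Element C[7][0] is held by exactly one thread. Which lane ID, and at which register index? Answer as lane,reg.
28,0

r: 7->gid=7,r8=0  c: 0->tid=0,i&1=0
L=7*4+0=28  i=0*2+0=0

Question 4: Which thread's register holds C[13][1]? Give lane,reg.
r:13=>grp=5,rB=1  c:1=>tig=0,lo=1
L=5*4+0=20  i=1*2+1=3

20,3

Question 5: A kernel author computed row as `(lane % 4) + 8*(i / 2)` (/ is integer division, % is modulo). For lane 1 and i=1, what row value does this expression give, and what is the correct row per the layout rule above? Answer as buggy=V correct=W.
`(lane % 4) + 8*(i / 2)`[1,1]=>1
1: grp=0,tig=1
[1] (0+0,1*2+1) = (0,3)
row: 1 vs 0

buggy=1 correct=0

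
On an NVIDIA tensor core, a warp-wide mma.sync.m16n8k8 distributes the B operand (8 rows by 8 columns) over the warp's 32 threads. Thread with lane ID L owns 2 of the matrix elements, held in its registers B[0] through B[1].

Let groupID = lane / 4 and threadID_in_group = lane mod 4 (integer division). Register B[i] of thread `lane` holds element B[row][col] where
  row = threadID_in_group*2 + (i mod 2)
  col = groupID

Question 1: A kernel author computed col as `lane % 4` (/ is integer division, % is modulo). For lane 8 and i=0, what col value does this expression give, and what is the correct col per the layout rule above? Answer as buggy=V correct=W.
`lane % 4`[8,0]→0
lane 8→8/4=2, 8 mod 4=0
i=0  r:2·0+0→0  c:2
col: 0 vs 2

buggy=0 correct=2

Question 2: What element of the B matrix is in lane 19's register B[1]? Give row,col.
7,4

L=19->gid=19>>2=4, tid=19&3=3
[1]->row 3·2+1=7  col gid=4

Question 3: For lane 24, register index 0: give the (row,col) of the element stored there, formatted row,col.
lane 24⇒24/4=6, 24 mod 4=0
i=0  r:2·0+0⇒0  c:6

0,6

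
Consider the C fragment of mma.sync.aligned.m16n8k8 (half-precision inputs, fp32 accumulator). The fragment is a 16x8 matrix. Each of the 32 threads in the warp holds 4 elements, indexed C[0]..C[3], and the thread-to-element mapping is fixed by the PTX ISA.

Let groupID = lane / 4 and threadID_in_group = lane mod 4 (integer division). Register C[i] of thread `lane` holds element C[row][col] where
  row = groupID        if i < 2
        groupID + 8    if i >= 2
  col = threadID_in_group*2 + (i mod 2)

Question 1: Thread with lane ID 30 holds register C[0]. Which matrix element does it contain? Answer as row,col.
L=30=>grp=30>>2=7, tig=30&3=2
[0]=>row 7+0=7  col 2·2+0=4

7,4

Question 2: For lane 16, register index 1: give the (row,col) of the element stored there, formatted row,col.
4,1

lane 16→16/4=4, 16 mod 4=0
i=1  r:4+0→4  c:2·0+1→1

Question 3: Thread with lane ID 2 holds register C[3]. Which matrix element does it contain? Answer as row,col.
2: gr=0,th=2
[3] (0+8,2*2+1) = (8,5)

8,5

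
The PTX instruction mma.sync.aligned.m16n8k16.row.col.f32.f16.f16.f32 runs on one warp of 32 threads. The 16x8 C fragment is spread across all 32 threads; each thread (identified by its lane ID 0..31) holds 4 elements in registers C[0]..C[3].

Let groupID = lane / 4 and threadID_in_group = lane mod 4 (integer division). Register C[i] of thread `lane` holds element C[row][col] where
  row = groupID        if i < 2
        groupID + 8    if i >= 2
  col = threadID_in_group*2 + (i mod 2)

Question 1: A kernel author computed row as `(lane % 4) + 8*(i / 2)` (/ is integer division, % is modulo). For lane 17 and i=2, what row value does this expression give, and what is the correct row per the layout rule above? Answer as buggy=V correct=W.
`(lane % 4) + 8*(i / 2)`[17,2]=>9
17: grp=4,tig=1
[2] (4+8,1*2+0) = (12,2)
row: 9 vs 12

buggy=9 correct=12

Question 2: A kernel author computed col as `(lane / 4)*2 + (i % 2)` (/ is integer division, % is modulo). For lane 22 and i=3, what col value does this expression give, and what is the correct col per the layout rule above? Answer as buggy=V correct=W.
buggy=11 correct=5

`(lane / 4)*2 + (i % 2)`[22,3]->11
lane 22: gid=5 (22/4), tid=2 (22%4)
i=3: r=5+8=13, c=2*2+1=5
col: 11 vs 5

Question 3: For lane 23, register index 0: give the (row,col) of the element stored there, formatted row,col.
5,6

lane 23=>23/4=5, 23 mod 4=3
i=0  r:5+0=>5  c:2·3+0=>6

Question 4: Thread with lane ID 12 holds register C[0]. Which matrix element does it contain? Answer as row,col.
12: grp=3,tig=0
[0] (3+0,0*2+0) = (3,0)

3,0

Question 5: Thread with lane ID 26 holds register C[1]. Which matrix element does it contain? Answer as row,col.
lane 26->26/4=6, 26 mod 4=2
i=1  r:6+0->6  c:2·2+1->5

6,5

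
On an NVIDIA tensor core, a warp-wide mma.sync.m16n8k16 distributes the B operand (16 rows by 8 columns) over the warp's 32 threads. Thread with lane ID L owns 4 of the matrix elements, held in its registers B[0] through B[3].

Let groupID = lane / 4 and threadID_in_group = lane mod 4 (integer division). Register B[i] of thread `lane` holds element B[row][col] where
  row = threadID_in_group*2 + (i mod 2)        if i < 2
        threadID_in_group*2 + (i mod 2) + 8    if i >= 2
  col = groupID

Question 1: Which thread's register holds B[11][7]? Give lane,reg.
29,3

c=7->g=7  r=11->rb=1,t=1,b0=1
L=7*4+1=29  i=1*2+1=3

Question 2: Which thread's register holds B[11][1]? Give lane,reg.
5,3

c=1->g=1  r=11->rb=1,t=1,b0=1
L=1*4+1=5  i=1*2+1=3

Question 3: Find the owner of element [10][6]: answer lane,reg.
c=6->g=6  r=10->rb=1,t=1,b0=0
L=6*4+1=25  i=1*2+0=2

25,2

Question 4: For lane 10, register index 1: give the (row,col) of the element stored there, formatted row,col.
lane 10: grp=2 (10/4), tig=2 (10%4)
i=1: r=2*2+1+0=5, c=grp=2

5,2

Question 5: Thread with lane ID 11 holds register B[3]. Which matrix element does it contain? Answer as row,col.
L=11=>grp=11>>2=2, tig=11&3=3
[3]=>row 3·2+1+8=15  col grp=2

15,2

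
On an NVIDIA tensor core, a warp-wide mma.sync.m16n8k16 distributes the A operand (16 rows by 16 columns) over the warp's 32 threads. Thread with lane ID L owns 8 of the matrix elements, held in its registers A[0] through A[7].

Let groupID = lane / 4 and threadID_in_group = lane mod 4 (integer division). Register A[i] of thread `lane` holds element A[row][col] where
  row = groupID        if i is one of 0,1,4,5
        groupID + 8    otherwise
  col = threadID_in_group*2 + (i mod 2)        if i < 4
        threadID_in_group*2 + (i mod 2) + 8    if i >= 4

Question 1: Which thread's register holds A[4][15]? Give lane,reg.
19,5

r: 4->gid=4,r8=0  c: 15->c8=1,tid=3,i&1=1
L=4*4+3=19  i=1*4+0*2+1=5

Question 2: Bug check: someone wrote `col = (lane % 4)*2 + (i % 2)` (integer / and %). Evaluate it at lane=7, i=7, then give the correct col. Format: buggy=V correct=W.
`(lane % 4)*2 + (i % 2)`[7,7]=>7
7: grp=1,tig=3
[7] (1+8,3*2+1+8) = (9,15)
col: 7 vs 15

buggy=7 correct=15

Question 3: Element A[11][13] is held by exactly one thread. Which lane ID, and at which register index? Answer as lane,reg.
r=11⇒gr=3,Rb=1  c=13⇒Cb=1,th=2,odd=1
L=3*4+2=14  i=1*4+1*2+1=7

14,7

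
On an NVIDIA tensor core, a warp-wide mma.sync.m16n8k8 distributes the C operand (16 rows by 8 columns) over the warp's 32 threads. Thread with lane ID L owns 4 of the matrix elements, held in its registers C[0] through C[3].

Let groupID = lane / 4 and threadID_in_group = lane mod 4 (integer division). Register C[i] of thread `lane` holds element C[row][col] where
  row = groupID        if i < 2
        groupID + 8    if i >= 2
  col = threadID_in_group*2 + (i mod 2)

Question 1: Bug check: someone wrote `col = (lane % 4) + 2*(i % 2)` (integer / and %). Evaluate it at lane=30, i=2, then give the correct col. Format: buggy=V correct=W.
buggy=2 correct=4

`(lane % 4) + 2*(i % 2)`[30,2]⇒2
lane 30: gr=7 (30/4), th=2 (30%4)
i=2: r=7+8=15, c=2*2+0=4
col: 2 vs 4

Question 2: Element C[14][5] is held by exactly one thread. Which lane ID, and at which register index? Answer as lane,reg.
r=14->g=6,rb=1  c=5->t=2,b0=1
L=6*4+2=26  i=1*2+1=3

26,3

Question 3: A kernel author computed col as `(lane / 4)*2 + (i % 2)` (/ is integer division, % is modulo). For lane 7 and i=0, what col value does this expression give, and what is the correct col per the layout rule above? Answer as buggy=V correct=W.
buggy=2 correct=6

`(lane / 4)*2 + (i % 2)`[7,0]→2
lane 7→7/4=1, 7 mod 4=3
i=0  r:1+0→1  c:2·3+0→6
col: 2 vs 6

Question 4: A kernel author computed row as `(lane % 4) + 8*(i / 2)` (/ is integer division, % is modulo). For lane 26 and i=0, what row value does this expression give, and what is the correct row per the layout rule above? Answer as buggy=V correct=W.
`(lane % 4) + 8*(i / 2)`[26,0]->2
lane 26: g=6 (26/4), t=2 (26%4)
i=0: r=6+0=6, c=2*2+0=4
row: 2 vs 6

buggy=2 correct=6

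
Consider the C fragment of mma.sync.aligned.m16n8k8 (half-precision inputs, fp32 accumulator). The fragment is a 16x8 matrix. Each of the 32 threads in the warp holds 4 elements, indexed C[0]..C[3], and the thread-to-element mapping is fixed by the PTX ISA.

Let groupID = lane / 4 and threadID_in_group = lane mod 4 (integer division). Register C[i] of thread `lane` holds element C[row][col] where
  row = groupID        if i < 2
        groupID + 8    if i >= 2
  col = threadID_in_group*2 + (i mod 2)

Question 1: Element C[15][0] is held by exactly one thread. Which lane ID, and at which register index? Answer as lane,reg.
28,2

r=15->g=7,rb=1  c=0->t=0,b0=0
L=7*4+0=28  i=1*2+0=2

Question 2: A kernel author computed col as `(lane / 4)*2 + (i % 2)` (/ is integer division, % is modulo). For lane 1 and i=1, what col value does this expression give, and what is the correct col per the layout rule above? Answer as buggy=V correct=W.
buggy=1 correct=3

`(lane / 4)*2 + (i % 2)`[1,1]->1
lane 1->1/4=0, 1 mod 4=1
i=1  r:0+0->0  c:2·1+1->3
col: 1 vs 3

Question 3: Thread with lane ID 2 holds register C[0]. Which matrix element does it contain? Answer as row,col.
0,4

lane 2: gr=0 (2/4), th=2 (2%4)
i=0: r=0+0=0, c=2*2+0=4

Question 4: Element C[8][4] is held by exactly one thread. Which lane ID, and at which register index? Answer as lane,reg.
r:8=>grp=0,rB=1  c:4=>tig=2,lo=0
L=0*4+2=2  i=1*2+0=2

2,2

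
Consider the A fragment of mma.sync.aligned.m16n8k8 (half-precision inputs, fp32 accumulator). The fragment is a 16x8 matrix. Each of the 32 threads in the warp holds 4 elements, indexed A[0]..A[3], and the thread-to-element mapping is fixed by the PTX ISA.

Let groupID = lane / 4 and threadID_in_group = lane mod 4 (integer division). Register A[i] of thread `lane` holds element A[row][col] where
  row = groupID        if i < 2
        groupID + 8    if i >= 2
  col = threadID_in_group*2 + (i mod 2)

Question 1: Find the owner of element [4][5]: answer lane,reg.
18,1

r:4=>grp=4,rB=0  c:5=>tig=2,lo=1
L=4*4+2=18  i=0*2+1=1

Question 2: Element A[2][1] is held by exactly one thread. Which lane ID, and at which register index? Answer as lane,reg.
8,1

r: 2->gid=2,r8=0  c: 1->tid=0,i&1=1
L=2*4+0=8  i=0*2+1=1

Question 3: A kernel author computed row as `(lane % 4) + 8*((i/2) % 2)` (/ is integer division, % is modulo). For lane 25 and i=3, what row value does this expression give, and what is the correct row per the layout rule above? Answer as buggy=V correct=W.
`(lane % 4) + 8*((i/2) % 2)`[25,3]⇒9
lane 25: gr=6 (25/4), th=1 (25%4)
i=3: r=6+8=14, c=1*2+1=3
row: 9 vs 14

buggy=9 correct=14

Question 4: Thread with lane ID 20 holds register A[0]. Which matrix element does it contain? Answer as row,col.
20: gid=5,tid=0
[0] (5+0,0*2+0) = (5,0)

5,0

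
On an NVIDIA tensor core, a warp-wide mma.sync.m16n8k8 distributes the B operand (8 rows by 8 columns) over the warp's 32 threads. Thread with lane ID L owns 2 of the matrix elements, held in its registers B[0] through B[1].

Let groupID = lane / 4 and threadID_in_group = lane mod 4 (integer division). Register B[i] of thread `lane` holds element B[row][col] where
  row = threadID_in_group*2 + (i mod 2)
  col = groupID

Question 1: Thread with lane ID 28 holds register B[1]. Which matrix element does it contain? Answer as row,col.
1,7

lane 28: g=7 (28/4), t=0 (28%4)
i=1: r=0*2+1=1, c=g=7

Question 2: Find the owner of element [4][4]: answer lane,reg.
c=4⇒gr=4  r=4⇒th=2,odd=0
L=4*4+2=18  i=0=0

18,0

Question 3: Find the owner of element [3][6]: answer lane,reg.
25,1

c=6→G=6  r=3→T=1,p=1
L=6*4+1=25  i=1=1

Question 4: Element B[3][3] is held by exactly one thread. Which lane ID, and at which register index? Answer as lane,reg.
13,1

c=3→G=3  r=3→T=1,p=1
L=3*4+1=13  i=1=1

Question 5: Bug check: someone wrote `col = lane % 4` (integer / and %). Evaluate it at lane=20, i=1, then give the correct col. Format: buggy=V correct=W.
buggy=0 correct=5

`lane % 4`[20,1]->0
20: gid=5,tid=0
[1] (0*2+1,5) = (1,5)
col: 0 vs 5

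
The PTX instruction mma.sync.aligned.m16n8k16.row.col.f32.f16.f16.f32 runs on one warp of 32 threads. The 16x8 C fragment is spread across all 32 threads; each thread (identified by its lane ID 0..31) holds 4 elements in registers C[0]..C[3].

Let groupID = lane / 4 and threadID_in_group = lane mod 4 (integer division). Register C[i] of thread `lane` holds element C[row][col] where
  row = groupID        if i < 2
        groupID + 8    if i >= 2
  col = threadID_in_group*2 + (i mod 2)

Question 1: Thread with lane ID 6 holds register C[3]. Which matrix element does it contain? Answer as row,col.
6: gid=1,tid=2
[3] (1+8,2*2+1) = (9,5)

9,5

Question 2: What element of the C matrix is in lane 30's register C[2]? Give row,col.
15,4

L=30→G=30>>2=7, T=30&3=2
[2]→row 7+8=15  col 2·2+0=4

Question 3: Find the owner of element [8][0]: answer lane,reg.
r=8⇒gr=0,Rb=1  c=0⇒th=0,odd=0
L=0*4+0=0  i=1*2+0=2

0,2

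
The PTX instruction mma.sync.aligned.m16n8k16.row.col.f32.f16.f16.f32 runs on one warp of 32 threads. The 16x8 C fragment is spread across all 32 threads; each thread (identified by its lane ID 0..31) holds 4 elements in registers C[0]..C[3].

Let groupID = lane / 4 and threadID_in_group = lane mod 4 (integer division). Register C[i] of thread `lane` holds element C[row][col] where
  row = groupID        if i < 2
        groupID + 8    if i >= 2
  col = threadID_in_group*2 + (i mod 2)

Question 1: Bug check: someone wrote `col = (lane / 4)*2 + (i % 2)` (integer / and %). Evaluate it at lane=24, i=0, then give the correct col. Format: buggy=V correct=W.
buggy=12 correct=0

`(lane / 4)*2 + (i % 2)`[24,0]->12
lane 24: gid=6 (24/4), tid=0 (24%4)
i=0: r=6+0=6, c=0*2+0=0
col: 12 vs 0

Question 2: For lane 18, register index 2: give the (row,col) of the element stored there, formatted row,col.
lane 18: g=4 (18/4), t=2 (18%4)
i=2: r=4+8=12, c=2*2+0=4

12,4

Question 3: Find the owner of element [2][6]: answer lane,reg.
11,0

r:2=>grp=2,rB=0  c:6=>tig=3,lo=0
L=2*4+3=11  i=0*2+0=0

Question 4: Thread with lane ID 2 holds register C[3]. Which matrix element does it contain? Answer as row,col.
8,5

lane 2: G=0 (2/4), T=2 (2%4)
i=3: r=0+8=8, c=2*2+1=5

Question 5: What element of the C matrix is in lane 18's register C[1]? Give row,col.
18: g=4,t=2
[1] (4+0,2*2+1) = (4,5)

4,5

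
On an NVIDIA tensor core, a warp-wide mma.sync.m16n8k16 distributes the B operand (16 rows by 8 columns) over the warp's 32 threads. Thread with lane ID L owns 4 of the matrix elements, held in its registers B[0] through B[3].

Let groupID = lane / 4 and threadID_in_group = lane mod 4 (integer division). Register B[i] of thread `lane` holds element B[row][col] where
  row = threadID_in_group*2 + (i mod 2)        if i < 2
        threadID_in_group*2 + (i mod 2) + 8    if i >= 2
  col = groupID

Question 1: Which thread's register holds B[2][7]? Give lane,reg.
29,0

c=7⇒gr=7  r=2⇒Rb=0,th=1,odd=0
L=7*4+1=29  i=0*2+0=0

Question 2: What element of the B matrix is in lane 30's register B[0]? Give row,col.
4,7

30: gid=7,tid=2
[0] (2*2+0+0,7) = (4,7)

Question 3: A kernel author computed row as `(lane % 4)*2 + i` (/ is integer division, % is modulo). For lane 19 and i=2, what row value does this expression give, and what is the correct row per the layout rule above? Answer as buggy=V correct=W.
buggy=8 correct=14

`(lane % 4)*2 + i`[19,2]=>8
lane 19=>19/4=4, 19 mod 4=3
i=2  r:2·3+0+8=>14  c:4
row: 8 vs 14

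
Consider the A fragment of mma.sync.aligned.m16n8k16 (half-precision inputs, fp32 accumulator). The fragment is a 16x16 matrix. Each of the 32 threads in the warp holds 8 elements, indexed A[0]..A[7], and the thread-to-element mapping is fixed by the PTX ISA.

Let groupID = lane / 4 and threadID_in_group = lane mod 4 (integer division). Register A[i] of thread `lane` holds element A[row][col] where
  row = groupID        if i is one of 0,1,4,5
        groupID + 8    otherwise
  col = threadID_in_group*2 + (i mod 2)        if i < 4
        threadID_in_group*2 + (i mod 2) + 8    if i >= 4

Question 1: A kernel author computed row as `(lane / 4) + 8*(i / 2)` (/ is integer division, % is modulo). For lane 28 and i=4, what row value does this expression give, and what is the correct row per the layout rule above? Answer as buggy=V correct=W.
`(lane / 4) + 8*(i / 2)`[28,4]->23
lane 28: gid=7 (28/4), tid=0 (28%4)
i=4: r=7+0=7, c=0*2+0+8=8
row: 23 vs 7

buggy=23 correct=7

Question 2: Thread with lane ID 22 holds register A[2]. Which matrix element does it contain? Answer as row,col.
13,4

lane 22->22/4=5, 22 mod 4=2
i=2  r:5+8->13  c:2·2+0+0->4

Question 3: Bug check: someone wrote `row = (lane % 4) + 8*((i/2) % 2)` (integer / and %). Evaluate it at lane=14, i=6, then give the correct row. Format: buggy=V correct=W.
buggy=10 correct=11

`(lane % 4) + 8*((i/2) % 2)`[14,6]⇒10
L=14⇒gr=14>>2=3, th=14&3=2
[6]⇒row 3+8=11  col 2·2+0+8=12
row: 10 vs 11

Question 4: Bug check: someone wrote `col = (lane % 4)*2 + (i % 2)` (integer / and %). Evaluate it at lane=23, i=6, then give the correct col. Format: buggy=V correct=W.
`(lane % 4)*2 + (i % 2)`[23,6]->6
lane 23->23/4=5, 23 mod 4=3
i=6  r:5+8->13  c:2·3+0+8->14
col: 6 vs 14

buggy=6 correct=14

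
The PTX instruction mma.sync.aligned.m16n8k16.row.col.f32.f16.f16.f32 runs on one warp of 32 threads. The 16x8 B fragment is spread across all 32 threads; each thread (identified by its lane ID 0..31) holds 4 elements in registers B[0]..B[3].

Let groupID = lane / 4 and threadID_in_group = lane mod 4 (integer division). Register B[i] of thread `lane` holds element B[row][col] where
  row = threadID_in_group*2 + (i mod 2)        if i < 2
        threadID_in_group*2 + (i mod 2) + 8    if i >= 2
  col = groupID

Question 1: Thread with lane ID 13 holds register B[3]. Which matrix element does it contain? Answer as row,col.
11,3

13: gid=3,tid=1
[3] (1*2+1+8,3) = (11,3)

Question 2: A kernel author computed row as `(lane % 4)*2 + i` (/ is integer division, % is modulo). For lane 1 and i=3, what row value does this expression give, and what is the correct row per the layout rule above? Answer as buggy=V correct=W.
`(lane % 4)*2 + i`[1,3]⇒5
lane 1: gr=0 (1/4), th=1 (1%4)
i=3: r=1*2+1+8=11, c=gr=0
row: 5 vs 11

buggy=5 correct=11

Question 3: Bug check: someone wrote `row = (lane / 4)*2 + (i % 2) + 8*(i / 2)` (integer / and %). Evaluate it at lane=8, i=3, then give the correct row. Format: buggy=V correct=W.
buggy=13 correct=9

`(lane / 4)*2 + (i % 2) + 8*(i / 2)`[8,3]→13
lane 8→8/4=2, 8 mod 4=0
i=3  r:2·0+1+8→9  c:2
row: 13 vs 9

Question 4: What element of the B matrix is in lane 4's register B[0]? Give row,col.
0,1

4: G=1,T=0
[0] (0*2+0+0,1) = (0,1)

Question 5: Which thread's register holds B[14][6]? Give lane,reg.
c=6⇒gr=6  r=14⇒Rb=1,th=3,odd=0
L=6*4+3=27  i=1*2+0=2

27,2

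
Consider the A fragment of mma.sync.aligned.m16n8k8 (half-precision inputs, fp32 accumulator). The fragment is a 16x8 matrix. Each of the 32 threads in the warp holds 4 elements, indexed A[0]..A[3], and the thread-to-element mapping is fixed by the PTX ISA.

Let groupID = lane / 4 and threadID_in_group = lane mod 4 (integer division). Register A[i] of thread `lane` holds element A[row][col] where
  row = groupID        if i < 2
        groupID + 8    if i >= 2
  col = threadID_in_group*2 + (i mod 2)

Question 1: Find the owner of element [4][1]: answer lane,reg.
16,1

r=4⇒gr=4,Rb=0  c=1⇒th=0,odd=1
L=4*4+0=16  i=0*2+1=1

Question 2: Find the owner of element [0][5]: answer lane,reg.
2,1

r=0→G=0,rhi=0  c=5→T=2,p=1
L=0*4+2=2  i=0*2+1=1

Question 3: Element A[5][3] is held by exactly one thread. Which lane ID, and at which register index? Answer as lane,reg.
r=5->g=5,rb=0  c=3->t=1,b0=1
L=5*4+1=21  i=0*2+1=1

21,1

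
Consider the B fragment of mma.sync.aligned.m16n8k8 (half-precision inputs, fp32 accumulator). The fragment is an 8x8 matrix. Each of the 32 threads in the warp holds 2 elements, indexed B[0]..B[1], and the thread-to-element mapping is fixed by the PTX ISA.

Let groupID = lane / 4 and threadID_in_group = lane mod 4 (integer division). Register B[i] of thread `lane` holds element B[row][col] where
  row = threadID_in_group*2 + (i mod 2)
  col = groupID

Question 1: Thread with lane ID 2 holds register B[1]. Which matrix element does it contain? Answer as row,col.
5,0

lane 2->2/4=0, 2 mod 4=2
i=1  r:2·2+1->5  c:0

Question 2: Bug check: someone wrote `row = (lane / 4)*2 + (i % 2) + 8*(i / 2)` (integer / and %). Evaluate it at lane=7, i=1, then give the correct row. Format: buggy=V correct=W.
`(lane / 4)*2 + (i % 2) + 8*(i / 2)`[7,1]->3
lane 7->7/4=1, 7 mod 4=3
i=1  r:2·3+1->7  c:1
row: 3 vs 7

buggy=3 correct=7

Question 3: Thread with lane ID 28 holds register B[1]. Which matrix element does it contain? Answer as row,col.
lane 28: grp=7 (28/4), tig=0 (28%4)
i=1: r=0*2+1=1, c=grp=7

1,7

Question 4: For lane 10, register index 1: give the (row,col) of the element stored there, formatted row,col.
lane 10: G=2 (10/4), T=2 (10%4)
i=1: r=2*2+1=5, c=G=2

5,2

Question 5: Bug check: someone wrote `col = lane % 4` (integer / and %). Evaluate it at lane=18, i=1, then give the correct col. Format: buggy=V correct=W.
`lane % 4`[18,1]→2
lane 18: G=4 (18/4), T=2 (18%4)
i=1: r=2*2+1=5, c=G=4
col: 2 vs 4

buggy=2 correct=4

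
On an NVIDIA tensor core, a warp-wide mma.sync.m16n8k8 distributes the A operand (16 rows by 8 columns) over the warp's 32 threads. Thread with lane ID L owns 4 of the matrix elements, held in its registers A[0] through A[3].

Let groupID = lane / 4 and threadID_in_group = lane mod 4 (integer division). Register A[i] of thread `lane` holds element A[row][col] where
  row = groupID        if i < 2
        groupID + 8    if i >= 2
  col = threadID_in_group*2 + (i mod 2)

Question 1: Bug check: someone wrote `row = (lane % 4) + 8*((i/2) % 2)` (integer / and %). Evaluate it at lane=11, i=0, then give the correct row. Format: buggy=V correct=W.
buggy=3 correct=2

`(lane % 4) + 8*((i/2) % 2)`[11,0]⇒3
lane 11: gr=2 (11/4), th=3 (11%4)
i=0: r=2+0=2, c=3*2+0=6
row: 3 vs 2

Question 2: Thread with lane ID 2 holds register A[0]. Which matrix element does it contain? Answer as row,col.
L=2⇒gr=2>>2=0, th=2&3=2
[0]⇒row 0+0=0  col 2·2+0=4

0,4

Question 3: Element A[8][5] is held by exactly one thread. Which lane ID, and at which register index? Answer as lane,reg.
r=8->g=0,rb=1  c=5->t=2,b0=1
L=0*4+2=2  i=1*2+1=3

2,3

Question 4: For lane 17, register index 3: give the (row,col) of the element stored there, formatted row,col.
lane 17: G=4 (17/4), T=1 (17%4)
i=3: r=4+8=12, c=1*2+1=3

12,3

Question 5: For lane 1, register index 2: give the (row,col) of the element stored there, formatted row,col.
lane 1: gid=0 (1/4), tid=1 (1%4)
i=2: r=0+8=8, c=1*2+0=2

8,2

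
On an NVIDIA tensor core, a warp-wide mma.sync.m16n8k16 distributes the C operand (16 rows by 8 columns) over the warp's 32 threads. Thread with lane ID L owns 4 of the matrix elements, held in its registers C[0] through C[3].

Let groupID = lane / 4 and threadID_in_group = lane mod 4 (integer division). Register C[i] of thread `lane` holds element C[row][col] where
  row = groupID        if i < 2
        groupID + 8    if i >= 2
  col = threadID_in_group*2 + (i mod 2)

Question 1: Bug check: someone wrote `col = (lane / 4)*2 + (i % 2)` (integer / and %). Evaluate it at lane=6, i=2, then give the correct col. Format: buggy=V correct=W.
buggy=2 correct=4

`(lane / 4)*2 + (i % 2)`[6,2]=>2
lane 6=>6/4=1, 6 mod 4=2
i=2  r:1+8=>9  c:2·2+0=>4
col: 2 vs 4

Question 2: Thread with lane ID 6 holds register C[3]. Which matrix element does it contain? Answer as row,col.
lane 6→6/4=1, 6 mod 4=2
i=3  r:1+8→9  c:2·2+1→5

9,5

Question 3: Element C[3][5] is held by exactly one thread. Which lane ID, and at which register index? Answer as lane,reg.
14,1

r: 3->gid=3,r8=0  c: 5->tid=2,i&1=1
L=3*4+2=14  i=0*2+1=1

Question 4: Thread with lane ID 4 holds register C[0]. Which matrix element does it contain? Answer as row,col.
lane 4: gr=1 (4/4), th=0 (4%4)
i=0: r=1+0=1, c=0*2+0=0

1,0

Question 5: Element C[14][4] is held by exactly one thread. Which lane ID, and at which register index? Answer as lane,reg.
r=14->g=6,rb=1  c=4->t=2,b0=0
L=6*4+2=26  i=1*2+0=2

26,2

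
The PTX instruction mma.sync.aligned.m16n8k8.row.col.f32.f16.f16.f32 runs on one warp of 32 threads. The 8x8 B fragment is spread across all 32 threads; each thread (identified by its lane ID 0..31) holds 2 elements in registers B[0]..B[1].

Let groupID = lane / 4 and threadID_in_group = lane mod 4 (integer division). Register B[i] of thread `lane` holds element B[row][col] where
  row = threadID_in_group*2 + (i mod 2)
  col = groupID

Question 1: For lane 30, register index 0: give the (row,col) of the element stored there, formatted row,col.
4,7

lane 30→30/4=7, 30 mod 4=2
i=0  r:2·2+0→4  c:7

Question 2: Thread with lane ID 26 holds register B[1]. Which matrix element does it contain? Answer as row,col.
5,6

26: grp=6,tig=2
[1] (2*2+1,6) = (5,6)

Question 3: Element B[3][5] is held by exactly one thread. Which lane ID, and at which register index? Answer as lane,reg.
21,1

c=5->g=5  r=3->t=1,b0=1
L=5*4+1=21  i=1=1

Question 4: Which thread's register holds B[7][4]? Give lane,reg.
c:4=>grp=4  r:7=>tig=3,lo=1
L=4*4+3=19  i=1=1

19,1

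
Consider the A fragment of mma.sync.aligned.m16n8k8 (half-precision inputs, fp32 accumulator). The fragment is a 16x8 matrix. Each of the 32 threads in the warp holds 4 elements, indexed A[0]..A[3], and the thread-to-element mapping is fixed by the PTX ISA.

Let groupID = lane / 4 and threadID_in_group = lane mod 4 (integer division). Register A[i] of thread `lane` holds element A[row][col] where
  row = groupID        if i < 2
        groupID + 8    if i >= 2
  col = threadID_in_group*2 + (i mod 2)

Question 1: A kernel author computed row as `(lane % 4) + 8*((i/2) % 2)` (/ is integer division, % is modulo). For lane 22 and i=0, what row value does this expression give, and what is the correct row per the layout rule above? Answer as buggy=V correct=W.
`(lane % 4) + 8*((i/2) % 2)`[22,0]->2
L=22->gid=22>>2=5, tid=22&3=2
[0]->row 5+0=5  col 2·2+0=4
row: 2 vs 5

buggy=2 correct=5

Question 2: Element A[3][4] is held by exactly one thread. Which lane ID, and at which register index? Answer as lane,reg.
r: 3->gid=3,r8=0  c: 4->tid=2,i&1=0
L=3*4+2=14  i=0*2+0=0

14,0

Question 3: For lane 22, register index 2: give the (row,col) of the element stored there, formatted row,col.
L=22→G=22>>2=5, T=22&3=2
[2]→row 5+8=13  col 2·2+0=4

13,4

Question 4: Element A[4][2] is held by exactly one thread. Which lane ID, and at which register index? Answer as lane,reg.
r=4⇒gr=4,Rb=0  c=2⇒th=1,odd=0
L=4*4+1=17  i=0*2+0=0

17,0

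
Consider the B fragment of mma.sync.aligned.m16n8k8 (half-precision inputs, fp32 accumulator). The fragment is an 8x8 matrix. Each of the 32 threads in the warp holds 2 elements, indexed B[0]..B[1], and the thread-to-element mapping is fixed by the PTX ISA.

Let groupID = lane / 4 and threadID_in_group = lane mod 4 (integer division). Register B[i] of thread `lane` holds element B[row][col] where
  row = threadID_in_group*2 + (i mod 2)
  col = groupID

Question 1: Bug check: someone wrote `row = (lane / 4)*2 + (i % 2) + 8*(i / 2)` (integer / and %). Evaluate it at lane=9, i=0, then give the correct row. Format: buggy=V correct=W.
`(lane / 4)*2 + (i % 2) + 8*(i / 2)`[9,0]=>4
lane 9=>9/4=2, 9 mod 4=1
i=0  r:2·1+0=>2  c:2
row: 4 vs 2

buggy=4 correct=2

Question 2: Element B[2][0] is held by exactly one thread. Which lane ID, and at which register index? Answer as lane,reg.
c: 0->gid=0  r: 2->tid=1,i&1=0
L=0*4+1=1  i=0=0

1,0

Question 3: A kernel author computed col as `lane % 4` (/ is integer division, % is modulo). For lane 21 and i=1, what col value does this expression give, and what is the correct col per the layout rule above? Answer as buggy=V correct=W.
buggy=1 correct=5

`lane % 4`[21,1]→1
lane 21→21/4=5, 21 mod 4=1
i=1  r:2·1+1→3  c:5
col: 1 vs 5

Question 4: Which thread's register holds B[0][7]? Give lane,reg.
28,0

c=7→G=7  r=0→T=0,p=0
L=7*4+0=28  i=0=0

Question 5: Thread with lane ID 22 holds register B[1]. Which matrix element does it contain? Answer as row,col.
L=22⇒gr=22>>2=5, th=22&3=2
[1]⇒row 2·2+1=5  col gr=5

5,5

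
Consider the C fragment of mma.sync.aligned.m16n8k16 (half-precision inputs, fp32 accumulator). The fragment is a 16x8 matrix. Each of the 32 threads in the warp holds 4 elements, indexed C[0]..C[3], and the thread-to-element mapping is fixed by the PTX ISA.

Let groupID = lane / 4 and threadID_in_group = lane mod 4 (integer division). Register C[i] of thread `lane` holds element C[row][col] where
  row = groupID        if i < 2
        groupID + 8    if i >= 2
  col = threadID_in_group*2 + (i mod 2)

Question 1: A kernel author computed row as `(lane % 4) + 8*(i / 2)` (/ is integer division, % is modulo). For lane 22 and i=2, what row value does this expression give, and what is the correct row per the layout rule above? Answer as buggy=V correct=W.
buggy=10 correct=13

`(lane % 4) + 8*(i / 2)`[22,2]->10
lane 22: gid=5 (22/4), tid=2 (22%4)
i=2: r=5+8=13, c=2*2+0=4
row: 10 vs 13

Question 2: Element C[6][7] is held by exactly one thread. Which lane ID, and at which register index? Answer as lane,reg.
27,1

r=6->g=6,rb=0  c=7->t=3,b0=1
L=6*4+3=27  i=0*2+1=1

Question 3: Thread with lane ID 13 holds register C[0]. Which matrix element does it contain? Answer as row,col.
L=13->gid=13>>2=3, tid=13&3=1
[0]->row 3+0=3  col 1·2+0=2

3,2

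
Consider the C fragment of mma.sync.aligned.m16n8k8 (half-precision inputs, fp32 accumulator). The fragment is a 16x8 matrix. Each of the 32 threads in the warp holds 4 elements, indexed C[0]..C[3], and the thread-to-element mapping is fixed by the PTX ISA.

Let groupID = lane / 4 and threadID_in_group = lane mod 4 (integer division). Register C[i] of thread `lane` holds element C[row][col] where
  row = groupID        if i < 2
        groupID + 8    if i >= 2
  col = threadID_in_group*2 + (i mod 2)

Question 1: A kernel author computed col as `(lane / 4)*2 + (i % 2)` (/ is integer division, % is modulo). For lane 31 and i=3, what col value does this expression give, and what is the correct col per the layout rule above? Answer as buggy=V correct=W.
buggy=15 correct=7

`(lane / 4)*2 + (i % 2)`[31,3]->15
31: g=7,t=3
[3] (7+8,3*2+1) = (15,7)
col: 15 vs 7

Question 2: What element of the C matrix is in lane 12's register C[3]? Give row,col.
11,1

12: g=3,t=0
[3] (3+8,0*2+1) = (11,1)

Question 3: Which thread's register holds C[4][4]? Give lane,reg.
18,0

r=4->g=4,rb=0  c=4->t=2,b0=0
L=4*4+2=18  i=0*2+0=0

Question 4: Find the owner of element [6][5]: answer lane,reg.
26,1

r:6=>grp=6,rB=0  c:5=>tig=2,lo=1
L=6*4+2=26  i=0*2+1=1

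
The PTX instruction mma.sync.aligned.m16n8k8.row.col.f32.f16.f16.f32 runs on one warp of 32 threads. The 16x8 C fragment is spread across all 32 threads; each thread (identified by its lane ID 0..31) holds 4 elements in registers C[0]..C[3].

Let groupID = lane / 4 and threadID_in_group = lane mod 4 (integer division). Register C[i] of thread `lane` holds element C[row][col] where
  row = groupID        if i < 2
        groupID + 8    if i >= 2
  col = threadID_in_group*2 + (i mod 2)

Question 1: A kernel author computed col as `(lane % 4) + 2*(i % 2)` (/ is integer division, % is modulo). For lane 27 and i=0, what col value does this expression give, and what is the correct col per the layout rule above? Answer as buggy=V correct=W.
buggy=3 correct=6

`(lane % 4) + 2*(i % 2)`[27,0]->3
lane 27: g=6 (27/4), t=3 (27%4)
i=0: r=6+0=6, c=3*2+0=6
col: 3 vs 6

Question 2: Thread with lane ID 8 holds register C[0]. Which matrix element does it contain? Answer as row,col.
lane 8→8/4=2, 8 mod 4=0
i=0  r:2+0→2  c:2·0+0→0

2,0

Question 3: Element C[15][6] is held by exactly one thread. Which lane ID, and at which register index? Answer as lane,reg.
r=15->g=7,rb=1  c=6->t=3,b0=0
L=7*4+3=31  i=1*2+0=2

31,2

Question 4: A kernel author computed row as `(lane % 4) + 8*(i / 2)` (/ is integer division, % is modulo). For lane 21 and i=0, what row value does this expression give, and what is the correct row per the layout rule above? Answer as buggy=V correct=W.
buggy=1 correct=5

`(lane % 4) + 8*(i / 2)`[21,0]=>1
lane 21=>21/4=5, 21 mod 4=1
i=0  r:5+0=>5  c:2·1+0=>2
row: 1 vs 5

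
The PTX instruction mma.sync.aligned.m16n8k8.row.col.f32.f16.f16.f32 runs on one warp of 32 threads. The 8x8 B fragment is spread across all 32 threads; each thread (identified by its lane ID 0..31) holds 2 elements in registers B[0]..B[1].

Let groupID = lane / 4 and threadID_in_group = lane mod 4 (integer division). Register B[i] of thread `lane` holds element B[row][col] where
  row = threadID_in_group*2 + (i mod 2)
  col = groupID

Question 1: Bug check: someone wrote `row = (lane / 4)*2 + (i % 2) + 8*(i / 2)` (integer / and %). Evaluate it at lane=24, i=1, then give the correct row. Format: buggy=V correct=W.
`(lane / 4)*2 + (i % 2) + 8*(i / 2)`[24,1]->13
L=24->gid=24>>2=6, tid=24&3=0
[1]->row 0·2+1=1  col gid=6
row: 13 vs 1

buggy=13 correct=1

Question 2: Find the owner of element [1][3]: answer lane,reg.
c: 3->gid=3  r: 1->tid=0,i&1=1
L=3*4+0=12  i=1=1

12,1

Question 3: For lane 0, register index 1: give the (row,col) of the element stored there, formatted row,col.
1,0

lane 0⇒0/4=0, 0 mod 4=0
i=1  r:2·0+1⇒1  c:0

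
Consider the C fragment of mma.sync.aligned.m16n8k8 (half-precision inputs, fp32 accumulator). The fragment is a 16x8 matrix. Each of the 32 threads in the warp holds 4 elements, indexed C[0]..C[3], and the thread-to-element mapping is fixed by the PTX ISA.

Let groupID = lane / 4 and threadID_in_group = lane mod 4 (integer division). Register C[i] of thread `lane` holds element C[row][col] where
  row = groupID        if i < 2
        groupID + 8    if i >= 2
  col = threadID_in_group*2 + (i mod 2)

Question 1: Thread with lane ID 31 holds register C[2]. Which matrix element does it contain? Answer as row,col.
31: g=7,t=3
[2] (7+8,3*2+0) = (15,6)

15,6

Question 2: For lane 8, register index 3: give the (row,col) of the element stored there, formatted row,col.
10,1

L=8=>grp=8>>2=2, tig=8&3=0
[3]=>row 2+8=10  col 0·2+1=1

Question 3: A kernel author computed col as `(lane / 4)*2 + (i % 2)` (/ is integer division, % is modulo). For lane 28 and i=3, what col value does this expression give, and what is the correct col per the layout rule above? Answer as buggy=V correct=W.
buggy=15 correct=1

`(lane / 4)*2 + (i % 2)`[28,3]→15
lane 28: G=7 (28/4), T=0 (28%4)
i=3: r=7+8=15, c=0*2+1=1
col: 15 vs 1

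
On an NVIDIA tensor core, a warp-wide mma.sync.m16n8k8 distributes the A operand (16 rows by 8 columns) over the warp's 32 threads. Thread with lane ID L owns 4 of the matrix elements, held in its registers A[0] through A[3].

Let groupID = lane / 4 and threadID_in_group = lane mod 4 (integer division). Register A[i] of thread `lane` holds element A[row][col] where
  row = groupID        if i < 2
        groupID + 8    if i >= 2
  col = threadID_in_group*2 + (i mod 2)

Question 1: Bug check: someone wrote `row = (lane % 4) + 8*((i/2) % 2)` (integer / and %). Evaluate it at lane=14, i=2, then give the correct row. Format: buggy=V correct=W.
buggy=10 correct=11

`(lane % 4) + 8*((i/2) % 2)`[14,2]->10
lane 14->14/4=3, 14 mod 4=2
i=2  r:3+8->11  c:2·2+0->4
row: 10 vs 11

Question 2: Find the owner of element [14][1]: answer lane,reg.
r=14⇒gr=6,Rb=1  c=1⇒th=0,odd=1
L=6*4+0=24  i=1*2+1=3

24,3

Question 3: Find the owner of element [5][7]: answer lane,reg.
r=5->g=5,rb=0  c=7->t=3,b0=1
L=5*4+3=23  i=0*2+1=1

23,1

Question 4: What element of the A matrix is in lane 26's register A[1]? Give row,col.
6,5

26: G=6,T=2
[1] (6+0,2*2+1) = (6,5)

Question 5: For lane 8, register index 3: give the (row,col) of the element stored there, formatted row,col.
lane 8->8/4=2, 8 mod 4=0
i=3  r:2+8->10  c:2·0+1->1

10,1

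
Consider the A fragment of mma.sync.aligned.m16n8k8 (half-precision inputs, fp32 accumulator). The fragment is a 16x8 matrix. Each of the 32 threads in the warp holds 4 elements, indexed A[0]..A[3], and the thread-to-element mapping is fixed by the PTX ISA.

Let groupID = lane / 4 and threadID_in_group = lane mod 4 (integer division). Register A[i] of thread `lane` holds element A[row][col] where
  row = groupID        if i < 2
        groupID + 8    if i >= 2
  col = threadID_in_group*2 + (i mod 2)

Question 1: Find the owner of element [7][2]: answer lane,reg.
r=7⇒gr=7,Rb=0  c=2⇒th=1,odd=0
L=7*4+1=29  i=0*2+0=0

29,0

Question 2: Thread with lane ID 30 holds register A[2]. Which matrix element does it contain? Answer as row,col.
15,4

lane 30=>30/4=7, 30 mod 4=2
i=2  r:7+8=>15  c:2·2+0=>4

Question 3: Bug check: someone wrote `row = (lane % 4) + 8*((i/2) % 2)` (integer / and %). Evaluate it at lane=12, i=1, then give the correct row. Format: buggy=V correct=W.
buggy=0 correct=3

`(lane % 4) + 8*((i/2) % 2)`[12,1]->0
lane 12: g=3 (12/4), t=0 (12%4)
i=1: r=3+0=3, c=0*2+1=1
row: 0 vs 3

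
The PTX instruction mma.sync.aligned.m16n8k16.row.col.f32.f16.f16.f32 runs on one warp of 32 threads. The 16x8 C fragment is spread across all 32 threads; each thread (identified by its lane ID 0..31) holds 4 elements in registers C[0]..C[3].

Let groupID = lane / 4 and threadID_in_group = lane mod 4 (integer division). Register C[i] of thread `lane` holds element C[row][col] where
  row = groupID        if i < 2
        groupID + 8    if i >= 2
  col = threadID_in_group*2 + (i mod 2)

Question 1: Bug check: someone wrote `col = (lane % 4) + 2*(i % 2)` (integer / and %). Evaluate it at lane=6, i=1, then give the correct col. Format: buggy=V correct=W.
`(lane % 4) + 2*(i % 2)`[6,1]=>4
L=6=>grp=6>>2=1, tig=6&3=2
[1]=>row 1+0=1  col 2·2+1=5
col: 4 vs 5

buggy=4 correct=5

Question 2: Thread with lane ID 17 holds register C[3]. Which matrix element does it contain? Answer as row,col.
12,3

17: grp=4,tig=1
[3] (4+8,1*2+1) = (12,3)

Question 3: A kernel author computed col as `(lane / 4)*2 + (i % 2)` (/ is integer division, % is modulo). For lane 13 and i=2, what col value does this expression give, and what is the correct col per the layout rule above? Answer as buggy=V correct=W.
`(lane / 4)*2 + (i % 2)`[13,2]⇒6
L=13⇒gr=13>>2=3, th=13&3=1
[2]⇒row 3+8=11  col 1·2+0=2
col: 6 vs 2

buggy=6 correct=2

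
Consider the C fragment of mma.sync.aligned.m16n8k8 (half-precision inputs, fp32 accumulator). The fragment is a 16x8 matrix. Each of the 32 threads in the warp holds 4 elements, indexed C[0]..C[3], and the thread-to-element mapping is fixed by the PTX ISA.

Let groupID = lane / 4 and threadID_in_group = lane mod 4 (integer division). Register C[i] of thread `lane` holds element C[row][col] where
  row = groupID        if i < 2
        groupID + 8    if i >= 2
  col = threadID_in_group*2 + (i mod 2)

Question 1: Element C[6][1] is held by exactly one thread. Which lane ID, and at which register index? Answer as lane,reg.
24,1

r=6⇒gr=6,Rb=0  c=1⇒th=0,odd=1
L=6*4+0=24  i=0*2+1=1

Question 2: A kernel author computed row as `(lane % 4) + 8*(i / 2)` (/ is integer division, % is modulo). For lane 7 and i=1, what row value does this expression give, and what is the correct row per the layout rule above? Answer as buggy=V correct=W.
`(lane % 4) + 8*(i / 2)`[7,1]→3
7: G=1,T=3
[1] (1+0,3*2+1) = (1,7)
row: 3 vs 1

buggy=3 correct=1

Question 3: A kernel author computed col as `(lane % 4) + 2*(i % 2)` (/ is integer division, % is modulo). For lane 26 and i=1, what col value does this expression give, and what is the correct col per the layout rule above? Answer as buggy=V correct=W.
buggy=4 correct=5

`(lane % 4) + 2*(i % 2)`[26,1]->4
lane 26->26/4=6, 26 mod 4=2
i=1  r:6+0->6  c:2·2+1->5
col: 4 vs 5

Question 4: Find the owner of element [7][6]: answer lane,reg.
31,0

r=7⇒gr=7,Rb=0  c=6⇒th=3,odd=0
L=7*4+3=31  i=0*2+0=0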